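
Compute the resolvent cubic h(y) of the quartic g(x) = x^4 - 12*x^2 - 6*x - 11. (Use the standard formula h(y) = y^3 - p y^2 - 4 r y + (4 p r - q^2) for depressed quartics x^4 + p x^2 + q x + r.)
h(y) = y^3 + 12*y^2 + 44*y + 492

Identify coefficients: p = -12, q = -6, r = -11.
Plug into h(y) = y^3 - p y^2 - 4 r y + (4 p r - q^2):
  h(y) = y^3 - (-12) y^2 - 4*(-11) y + (4*(-12)*(-11) - (-6)^2)
       = y^3 + (12) y^2 + (44) y + (492).
Simplifying: h(y) = y^3 + 12*y^2 + 44*y + 492.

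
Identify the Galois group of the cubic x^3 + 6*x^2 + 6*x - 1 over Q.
Gal(K/Q) = S_3 (symmetric group of order 6)

Compute the discriminant of x^3 + (6)*x^2 + (6)*x + (-1): Δ = 621. Since Δ is not a rational square, the Galois group is not contained in A_3; it must be the full S_3 (irreducibility of the cubic rules out anything smaller).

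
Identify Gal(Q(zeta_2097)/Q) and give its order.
|Gal(Q(zeta_2097)/Q)| = phi(2097) = 1392; group ≅ (Z/2097Z)^* ≅ Z/6Z × Z/232Z

The n-th cyclotomic polynomial Φ_2097(x) is the minimal polynomial of zeta_2097 over Q and has degree phi(2097) = 1392. So Q(zeta_2097) is a degree-1392 Galois extension with Galois group (Z/2097Z)^*. By CRT, (Z/2097Z)^* ≅ (Z/9Z)^* × (Z/233Z)^*. Each prime-power unit group is (Z/9Z)^* ≅ Z/6Z; (Z/233Z)^* ≅ Z/232Z. Hence Gal(Q(zeta_2097)/Q) ≅ Z/6Z × Z/232Z.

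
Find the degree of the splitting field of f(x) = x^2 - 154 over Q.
[K:Q] = 2

The polynomial x^2 - 154 is irreducible over Q since 154 is not a perfect square. Its splitting field is Q(sqrt(154)), which has degree 2 over Q.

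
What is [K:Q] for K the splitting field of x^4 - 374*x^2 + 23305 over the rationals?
[K:Q] = 4

f factors as (x^2 - 79)(x^2 - 295); the splitting field is K = Q(sqrt(79), sqrt(295)). Since 79, 295, and 23305 are all non-squares in Q, the three subfields Q(sqrt(79)), Q(sqrt(295)), Q(sqrt(23305)) are distinct degree-2 extensions, so [K:Q] = 4 (Klein four Galois group).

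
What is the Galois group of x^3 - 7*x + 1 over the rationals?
Gal(K/Q) = S_3 (symmetric group of order 6)

Compute the discriminant of x^3 + (0)*x^2 + (-7)*x + (1): Δ = 1345. Since Δ is not a rational square, the Galois group is not contained in A_3; it must be the full S_3 (irreducibility of the cubic rules out anything smaller).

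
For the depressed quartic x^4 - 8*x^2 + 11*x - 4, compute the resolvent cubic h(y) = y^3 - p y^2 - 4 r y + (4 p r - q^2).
h(y) = y^3 + 8*y^2 + 16*y + 7

Identify coefficients: p = -8, q = 11, r = -4.
Plug into h(y) = y^3 - p y^2 - 4 r y + (4 p r - q^2):
  h(y) = y^3 - (-8) y^2 - 4*(-4) y + (4*(-8)*(-4) - (11)^2)
       = y^3 + (8) y^2 + (16) y + (7).
Simplifying: h(y) = y^3 + 8*y^2 + 16*y + 7.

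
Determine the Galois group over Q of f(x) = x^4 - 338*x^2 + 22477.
Gal(K/Q) = V_4 (Klein four-group, Z/2Z × Z/2Z)

f factors as (x^2 - 91)(x^2 - 247), so the splitting field is K = Q(sqrt(91), sqrt(247)). The elements 91, 247, 22477 are all non-squares in Q, so sqrt(91) and sqrt(247) generate independent quadratic extensions. Thus [K:Q] = 4 and Gal(K/Q) is generated by the two order-2 automorphisms sqrt(91) ↦ -sqrt(91) and sqrt(247) ↦ -sqrt(247), giving V_4.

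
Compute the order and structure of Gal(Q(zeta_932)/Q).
|Gal(Q(zeta_932)/Q)| = phi(932) = 464; group ≅ (Z/932Z)^* ≅ Z/2Z × Z/232Z

The n-th cyclotomic polynomial Φ_932(x) is the minimal polynomial of zeta_932 over Q and has degree phi(932) = 464. So Q(zeta_932) is a degree-464 Galois extension with Galois group (Z/932Z)^*. By CRT, (Z/932Z)^* ≅ (Z/4Z)^* × (Z/233Z)^*. Each prime-power unit group is (Z/4Z)^* ≅ Z/2Z; (Z/233Z)^* ≅ Z/232Z. Hence Gal(Q(zeta_932)/Q) ≅ Z/2Z × Z/232Z.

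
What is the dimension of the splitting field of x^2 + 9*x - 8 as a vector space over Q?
[K:Q] = 2

The discriminant of x^2 + (9)*x + (-8) is b^2 - 4c = 81 - (-32) = 113. Since 113 is not a perfect square in Q, the polynomial is irreducible over Q. Its two roots generate a degree-2 extension, so [K:Q] = 2.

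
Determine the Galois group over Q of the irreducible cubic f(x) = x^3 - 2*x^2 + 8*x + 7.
Gal(K/Q) = S_3 (symmetric group of order 6)

Compute the discriminant of x^3 + (-2)*x^2 + (8)*x + (7): Δ = -4907. Since Δ is not a rational square, the Galois group is not contained in A_3; it must be the full S_3 (irreducibility of the cubic rules out anything smaller).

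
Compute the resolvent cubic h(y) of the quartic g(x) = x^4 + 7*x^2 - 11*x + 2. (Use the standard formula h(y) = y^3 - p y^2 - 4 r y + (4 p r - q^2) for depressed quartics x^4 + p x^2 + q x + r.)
h(y) = y^3 - 7*y^2 - 8*y - 65

Identify coefficients: p = 7, q = -11, r = 2.
Plug into h(y) = y^3 - p y^2 - 4 r y + (4 p r - q^2):
  h(y) = y^3 - (7) y^2 - 4*(2) y + (4*(7)*(2) - (-11)^2)
       = y^3 + (-7) y^2 + (-8) y + (-65).
Simplifying: h(y) = y^3 - 7*y^2 - 8*y - 65.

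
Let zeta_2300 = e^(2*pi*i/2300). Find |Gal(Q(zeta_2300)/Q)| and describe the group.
|Gal(Q(zeta_2300)/Q)| = phi(2300) = 880; group ≅ (Z/2300Z)^* ≅ Z/2Z × Z/20Z × Z/22Z

The n-th cyclotomic polynomial Φ_2300(x) is the minimal polynomial of zeta_2300 over Q and has degree phi(2300) = 880. So Q(zeta_2300) is a degree-880 Galois extension with Galois group (Z/2300Z)^*. By CRT, (Z/2300Z)^* ≅ (Z/4Z)^* × (Z/25Z)^* × (Z/23Z)^*. Each prime-power unit group is (Z/4Z)^* ≅ Z/2Z; (Z/25Z)^* ≅ Z/20Z; (Z/23Z)^* ≅ Z/22Z. Hence Gal(Q(zeta_2300)/Q) ≅ Z/2Z × Z/20Z × Z/22Z.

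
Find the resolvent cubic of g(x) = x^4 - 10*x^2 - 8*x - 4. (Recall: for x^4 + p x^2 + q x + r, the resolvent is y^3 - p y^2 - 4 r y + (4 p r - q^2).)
h(y) = y^3 + 10*y^2 + 16*y + 96

Identify coefficients: p = -10, q = -8, r = -4.
Plug into h(y) = y^3 - p y^2 - 4 r y + (4 p r - q^2):
  h(y) = y^3 - (-10) y^2 - 4*(-4) y + (4*(-10)*(-4) - (-8)^2)
       = y^3 + (10) y^2 + (16) y + (96).
Simplifying: h(y) = y^3 + 10*y^2 + 16*y + 96.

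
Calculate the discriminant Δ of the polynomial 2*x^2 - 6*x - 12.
Δ = 132

For a quadratic a x^2 + b x + c the discriminant is Δ = b^2 - 4ac = (-6)^2 - 4*(2)*(-12) = 36 - (-96) = 132.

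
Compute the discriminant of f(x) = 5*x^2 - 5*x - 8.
Δ = 185

For a quadratic a x^2 + b x + c the discriminant is Δ = b^2 - 4ac = (-5)^2 - 4*(5)*(-8) = 25 - (-160) = 185.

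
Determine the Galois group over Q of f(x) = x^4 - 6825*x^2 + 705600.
Gal(K/Q) = Z/2Z (cyclic of order 2)

f factors as (x^2 - 105)(x^2 - 6720), so the splitting field is K = Q(sqrt(105), sqrt(6720)). The squarefree part of 105 is 105 and the squarefree part of 6720 is also 105, so sqrt(105) and sqrt(6720) are both rational multiples of sqrt(105). Hence Q(sqrt(105)) = Q(sqrt(6720)) = Q(sqrt(105)), and the splitting field collapses to a single degree-2 extension with Galois group Z/2Z.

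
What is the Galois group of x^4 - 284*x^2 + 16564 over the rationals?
Gal(K/Q) = V_4 (Klein four-group, Z/2Z × Z/2Z)

f factors as (x^2 - 82)(x^2 - 202), so the splitting field is K = Q(sqrt(82), sqrt(202)). The elements 82, 202, 16564 are all non-squares in Q, so sqrt(82) and sqrt(202) generate independent quadratic extensions. Thus [K:Q] = 4 and Gal(K/Q) is generated by the two order-2 automorphisms sqrt(82) ↦ -sqrt(82) and sqrt(202) ↦ -sqrt(202), giving V_4.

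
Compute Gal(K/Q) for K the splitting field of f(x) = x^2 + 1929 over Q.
Gal(K/Q) = Z/2Z (cyclic of order 2)

x^2 + 1929 is irreducible over Q since -1929 is not a rational square. The splitting field Q(sqrt(-1929)) has degree 2 over Q, and its unique nontrivial automorphism is sqrt(-1929) ↦ -sqrt(-1929). Hence Gal(Q(sqrt(-1929))/Q) = Z/2Z.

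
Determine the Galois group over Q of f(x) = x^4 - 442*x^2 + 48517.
Gal(K/Q) = V_4 (Klein four-group, Z/2Z × Z/2Z)

f factors as (x^2 - 203)(x^2 - 239), so the splitting field is K = Q(sqrt(203), sqrt(239)). The elements 203, 239, 48517 are all non-squares in Q, so sqrt(203) and sqrt(239) generate independent quadratic extensions. Thus [K:Q] = 4 and Gal(K/Q) is generated by the two order-2 automorphisms sqrt(203) ↦ -sqrt(203) and sqrt(239) ↦ -sqrt(239), giving V_4.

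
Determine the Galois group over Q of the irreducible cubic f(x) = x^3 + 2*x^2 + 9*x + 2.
Gal(K/Q) = S_3 (symmetric group of order 6)

Compute the discriminant of x^3 + (2)*x^2 + (9)*x + (2): Δ = -2116. Since Δ is not a rational square, the Galois group is not contained in A_3; it must be the full S_3 (irreducibility of the cubic rules out anything smaller).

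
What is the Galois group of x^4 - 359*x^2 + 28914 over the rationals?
Gal(K/Q) = V_4 (Klein four-group, Z/2Z × Z/2Z)

f factors as (x^2 - 122)(x^2 - 237), so the splitting field is K = Q(sqrt(122), sqrt(237)). The elements 122, 237, 28914 are all non-squares in Q, so sqrt(122) and sqrt(237) generate independent quadratic extensions. Thus [K:Q] = 4 and Gal(K/Q) is generated by the two order-2 automorphisms sqrt(122) ↦ -sqrt(122) and sqrt(237) ↦ -sqrt(237), giving V_4.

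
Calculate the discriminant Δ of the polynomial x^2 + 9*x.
Δ = 81

For a quadratic a x^2 + b x + c the discriminant is Δ = b^2 - 4ac = (9)^2 - 4*(1)*(0) = 81 - (0) = 81.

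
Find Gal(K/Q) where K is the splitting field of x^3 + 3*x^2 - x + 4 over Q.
Gal(K/Q) = S_3 (symmetric group of order 6)

Compute the discriminant of x^3 + (3)*x^2 + (-1)*x + (4): Δ = -1067. Since Δ is not a rational square, the Galois group is not contained in A_3; it must be the full S_3 (irreducibility of the cubic rules out anything smaller).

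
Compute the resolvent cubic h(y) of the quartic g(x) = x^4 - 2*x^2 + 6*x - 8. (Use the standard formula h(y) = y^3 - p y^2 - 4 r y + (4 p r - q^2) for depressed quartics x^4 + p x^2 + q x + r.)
h(y) = y^3 + 2*y^2 + 32*y + 28

Identify coefficients: p = -2, q = 6, r = -8.
Plug into h(y) = y^3 - p y^2 - 4 r y + (4 p r - q^2):
  h(y) = y^3 - (-2) y^2 - 4*(-8) y + (4*(-2)*(-8) - (6)^2)
       = y^3 + (2) y^2 + (32) y + (28).
Simplifying: h(y) = y^3 + 2*y^2 + 32*y + 28.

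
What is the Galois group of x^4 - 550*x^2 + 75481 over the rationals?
Gal(K/Q) = V_4 (Klein four-group, Z/2Z × Z/2Z)

f factors as (x^2 - 263)(x^2 - 287), so the splitting field is K = Q(sqrt(263), sqrt(287)). The elements 263, 287, 75481 are all non-squares in Q, so sqrt(263) and sqrt(287) generate independent quadratic extensions. Thus [K:Q] = 4 and Gal(K/Q) is generated by the two order-2 automorphisms sqrt(263) ↦ -sqrt(263) and sqrt(287) ↦ -sqrt(287), giving V_4.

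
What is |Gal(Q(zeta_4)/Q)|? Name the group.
|Gal(Q(zeta_4)/Q)| = phi(4) = 2; group ≅ (Z/4Z)^* ≅ Z/2Z

The n-th cyclotomic polynomial Φ_4(x) is the minimal polynomial of zeta_4 over Q and has degree phi(4) = 2. So Q(zeta_4) is a degree-2 Galois extension with Galois group (Z/4Z)^*. (Z/4Z)^* is cyclic since 4 is an odd prime power (or 4). Hence Gal(Q(zeta_4)/Q) ≅ Z/2Z.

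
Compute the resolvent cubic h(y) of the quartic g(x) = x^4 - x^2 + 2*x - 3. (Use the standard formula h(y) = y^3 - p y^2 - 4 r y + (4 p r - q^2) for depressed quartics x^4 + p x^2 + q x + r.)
h(y) = y^3 + y^2 + 12*y + 8

Identify coefficients: p = -1, q = 2, r = -3.
Plug into h(y) = y^3 - p y^2 - 4 r y + (4 p r - q^2):
  h(y) = y^3 - (-1) y^2 - 4*(-3) y + (4*(-1)*(-3) - (2)^2)
       = y^3 + (1) y^2 + (12) y + (8).
Simplifying: h(y) = y^3 + y^2 + 12*y + 8.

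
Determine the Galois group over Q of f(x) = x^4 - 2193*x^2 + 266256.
Gal(K/Q) = Z/2Z (cyclic of order 2)

f factors as (x^2 - 129)(x^2 - 2064), so the splitting field is K = Q(sqrt(129), sqrt(2064)). The squarefree part of 129 is 129 and the squarefree part of 2064 is also 129, so sqrt(129) and sqrt(2064) are both rational multiples of sqrt(129). Hence Q(sqrt(129)) = Q(sqrt(2064)) = Q(sqrt(129)), and the splitting field collapses to a single degree-2 extension with Galois group Z/2Z.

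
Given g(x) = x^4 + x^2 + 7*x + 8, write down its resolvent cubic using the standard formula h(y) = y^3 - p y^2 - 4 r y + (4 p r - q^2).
h(y) = y^3 - y^2 - 32*y - 17

Identify coefficients: p = 1, q = 7, r = 8.
Plug into h(y) = y^3 - p y^2 - 4 r y + (4 p r - q^2):
  h(y) = y^3 - (1) y^2 - 4*(8) y + (4*(1)*(8) - (7)^2)
       = y^3 + (-1) y^2 + (-32) y + (-17).
Simplifying: h(y) = y^3 - y^2 - 32*y - 17.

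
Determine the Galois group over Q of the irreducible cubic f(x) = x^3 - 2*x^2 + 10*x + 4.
Gal(K/Q) = S_3 (symmetric group of order 6)

Compute the discriminant of x^3 + (-2)*x^2 + (10)*x + (4): Δ = -5344. Since Δ is not a rational square, the Galois group is not contained in A_3; it must be the full S_3 (irreducibility of the cubic rules out anything smaller).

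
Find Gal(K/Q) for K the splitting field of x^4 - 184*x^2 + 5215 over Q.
Gal(K/Q) = V_4 (Klein four-group, Z/2Z × Z/2Z)

f factors as (x^2 - 149)(x^2 - 35), so the splitting field is K = Q(sqrt(149), sqrt(35)). The elements 149, 35, 5215 are all non-squares in Q, so sqrt(149) and sqrt(35) generate independent quadratic extensions. Thus [K:Q] = 4 and Gal(K/Q) is generated by the two order-2 automorphisms sqrt(149) ↦ -sqrt(149) and sqrt(35) ↦ -sqrt(35), giving V_4.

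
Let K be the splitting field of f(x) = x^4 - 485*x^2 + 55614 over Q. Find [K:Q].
[K:Q] = 4

f factors as (x^2 - 299)(x^2 - 186); the splitting field is K = Q(sqrt(299), sqrt(186)). Since 299, 186, and 55614 are all non-squares in Q, the three subfields Q(sqrt(299)), Q(sqrt(186)), Q(sqrt(55614)) are distinct degree-2 extensions, so [K:Q] = 4 (Klein four Galois group).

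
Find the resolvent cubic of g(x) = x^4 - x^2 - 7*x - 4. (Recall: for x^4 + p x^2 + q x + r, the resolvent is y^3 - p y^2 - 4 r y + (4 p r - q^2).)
h(y) = y^3 + y^2 + 16*y - 33

Identify coefficients: p = -1, q = -7, r = -4.
Plug into h(y) = y^3 - p y^2 - 4 r y + (4 p r - q^2):
  h(y) = y^3 - (-1) y^2 - 4*(-4) y + (4*(-1)*(-4) - (-7)^2)
       = y^3 + (1) y^2 + (16) y + (-33).
Simplifying: h(y) = y^3 + y^2 + 16*y - 33.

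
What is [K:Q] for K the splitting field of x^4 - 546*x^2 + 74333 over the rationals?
[K:Q] = 4

f factors as (x^2 - 287)(x^2 - 259); the splitting field is K = Q(sqrt(287), sqrt(259)). Since 287, 259, and 74333 are all non-squares in Q, the three subfields Q(sqrt(287)), Q(sqrt(259)), Q(sqrt(74333)) are distinct degree-2 extensions, so [K:Q] = 4 (Klein four Galois group).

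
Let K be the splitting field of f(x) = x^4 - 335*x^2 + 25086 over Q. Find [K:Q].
[K:Q] = 4

f factors as (x^2 - 222)(x^2 - 113); the splitting field is K = Q(sqrt(222), sqrt(113)). Since 222, 113, and 25086 are all non-squares in Q, the three subfields Q(sqrt(222)), Q(sqrt(113)), Q(sqrt(25086)) are distinct degree-2 extensions, so [K:Q] = 4 (Klein four Galois group).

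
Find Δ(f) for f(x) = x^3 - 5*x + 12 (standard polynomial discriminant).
Δ = -3388

For a depressed cubic x^3 + p x + q the discriminant is Δ = -4 p^3 - 27 q^2 = -4*(-5)^3 - 27*(12)^2 = 500 - 3888 = -3388.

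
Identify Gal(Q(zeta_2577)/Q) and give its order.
|Gal(Q(zeta_2577)/Q)| = phi(2577) = 1716; group ≅ (Z/2577Z)^* ≅ Z/2Z × Z/858Z

The n-th cyclotomic polynomial Φ_2577(x) is the minimal polynomial of zeta_2577 over Q and has degree phi(2577) = 1716. So Q(zeta_2577) is a degree-1716 Galois extension with Galois group (Z/2577Z)^*. By CRT, (Z/2577Z)^* ≅ (Z/3Z)^* × (Z/859Z)^*. Each prime-power unit group is (Z/3Z)^* ≅ Z/2Z; (Z/859Z)^* ≅ Z/858Z. Hence Gal(Q(zeta_2577)/Q) ≅ Z/2Z × Z/858Z.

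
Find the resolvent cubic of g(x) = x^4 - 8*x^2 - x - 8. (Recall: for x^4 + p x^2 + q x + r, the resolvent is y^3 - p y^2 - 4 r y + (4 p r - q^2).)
h(y) = y^3 + 8*y^2 + 32*y + 255

Identify coefficients: p = -8, q = -1, r = -8.
Plug into h(y) = y^3 - p y^2 - 4 r y + (4 p r - q^2):
  h(y) = y^3 - (-8) y^2 - 4*(-8) y + (4*(-8)*(-8) - (-1)^2)
       = y^3 + (8) y^2 + (32) y + (255).
Simplifying: h(y) = y^3 + 8*y^2 + 32*y + 255.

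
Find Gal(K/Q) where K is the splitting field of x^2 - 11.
Gal(K/Q) = Z/2Z (cyclic of order 2)

x^2 - 11 is irreducible over Q since 11 is not a rational square. The splitting field Q(sqrt(11)) has degree 2 over Q, and its unique nontrivial automorphism is sqrt(11) ↦ -sqrt(11). Hence Gal(Q(sqrt(11))/Q) = Z/2Z.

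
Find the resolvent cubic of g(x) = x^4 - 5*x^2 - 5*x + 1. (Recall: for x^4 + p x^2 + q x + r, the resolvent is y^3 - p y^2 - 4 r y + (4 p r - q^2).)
h(y) = y^3 + 5*y^2 - 4*y - 45

Identify coefficients: p = -5, q = -5, r = 1.
Plug into h(y) = y^3 - p y^2 - 4 r y + (4 p r - q^2):
  h(y) = y^3 - (-5) y^2 - 4*(1) y + (4*(-5)*(1) - (-5)^2)
       = y^3 + (5) y^2 + (-4) y + (-45).
Simplifying: h(y) = y^3 + 5*y^2 - 4*y - 45.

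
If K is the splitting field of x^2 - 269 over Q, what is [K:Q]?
[K:Q] = 2

The polynomial x^2 - 269 is irreducible over Q since 269 is not a perfect square. Its splitting field is Q(sqrt(269)), which has degree 2 over Q.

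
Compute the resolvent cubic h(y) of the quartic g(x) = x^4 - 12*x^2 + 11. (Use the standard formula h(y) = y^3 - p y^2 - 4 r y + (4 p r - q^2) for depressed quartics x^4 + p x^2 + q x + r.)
h(y) = y^3 + 12*y^2 - 44*y - 528

Identify coefficients: p = -12, q = 0, r = 11.
Plug into h(y) = y^3 - p y^2 - 4 r y + (4 p r - q^2):
  h(y) = y^3 - (-12) y^2 - 4*(11) y + (4*(-12)*(11) - (0)^2)
       = y^3 + (12) y^2 + (-44) y + (-528).
Simplifying: h(y) = y^3 + 12*y^2 - 44*y - 528.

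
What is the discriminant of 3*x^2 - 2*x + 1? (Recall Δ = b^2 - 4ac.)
Δ = -8

For a quadratic a x^2 + b x + c the discriminant is Δ = b^2 - 4ac = (-2)^2 - 4*(3)*(1) = 4 - (12) = -8.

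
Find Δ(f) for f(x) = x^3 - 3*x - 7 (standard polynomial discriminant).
Δ = -1215

For a depressed cubic x^3 + p x + q the discriminant is Δ = -4 p^3 - 27 q^2 = -4*(-3)^3 - 27*(-7)^2 = 108 - 1323 = -1215.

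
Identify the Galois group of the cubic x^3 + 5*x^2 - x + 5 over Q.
Gal(K/Q) = S_3 (symmetric group of order 6)

Compute the discriminant of x^3 + (5)*x^2 + (-1)*x + (5): Δ = -3596. Since Δ is not a rational square, the Galois group is not contained in A_3; it must be the full S_3 (irreducibility of the cubic rules out anything smaller).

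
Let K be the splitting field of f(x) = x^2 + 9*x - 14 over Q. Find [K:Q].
[K:Q] = 2

The discriminant of x^2 + (9)*x + (-14) is b^2 - 4c = 81 - (-56) = 137. Since 137 is not a perfect square in Q, the polynomial is irreducible over Q. Its two roots generate a degree-2 extension, so [K:Q] = 2.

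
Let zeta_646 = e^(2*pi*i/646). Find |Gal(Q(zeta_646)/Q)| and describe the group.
|Gal(Q(zeta_646)/Q)| = phi(646) = 288; group ≅ (Z/646Z)^* ≅ Z/16Z × Z/18Z

The n-th cyclotomic polynomial Φ_646(x) is the minimal polynomial of zeta_646 over Q and has degree phi(646) = 288. So Q(zeta_646) is a degree-288 Galois extension with Galois group (Z/646Z)^*. By CRT, (Z/646Z)^* ≅ (Z/2Z)^* × (Z/17Z)^* × (Z/19Z)^*. Each prime-power unit group is (Z/2Z)^* ≅ trivial group (order 1); (Z/17Z)^* ≅ Z/16Z; (Z/19Z)^* ≅ Z/18Z. Hence Gal(Q(zeta_646)/Q) ≅ Z/16Z × Z/18Z.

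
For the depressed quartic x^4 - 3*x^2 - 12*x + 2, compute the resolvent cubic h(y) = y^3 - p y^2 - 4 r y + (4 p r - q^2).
h(y) = y^3 + 3*y^2 - 8*y - 168

Identify coefficients: p = -3, q = -12, r = 2.
Plug into h(y) = y^3 - p y^2 - 4 r y + (4 p r - q^2):
  h(y) = y^3 - (-3) y^2 - 4*(2) y + (4*(-3)*(2) - (-12)^2)
       = y^3 + (3) y^2 + (-8) y + (-168).
Simplifying: h(y) = y^3 + 3*y^2 - 8*y - 168.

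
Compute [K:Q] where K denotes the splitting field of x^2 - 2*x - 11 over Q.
[K:Q] = 2

The discriminant of x^2 + (-2)*x + (-11) is b^2 - 4c = 4 - (-44) = 48. Since 48 is not a perfect square in Q, the polynomial is irreducible over Q. Its two roots generate a degree-2 extension, so [K:Q] = 2.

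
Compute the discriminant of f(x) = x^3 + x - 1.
Δ = -31

For a depressed cubic x^3 + p x + q the discriminant is Δ = -4 p^3 - 27 q^2 = -4*(1)^3 - 27*(-1)^2 = -4 - 27 = -31.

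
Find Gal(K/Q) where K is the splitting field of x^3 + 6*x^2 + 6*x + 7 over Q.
Gal(K/Q) = S_3 (symmetric group of order 6)

Compute the discriminant of x^3 + (6)*x^2 + (6)*x + (7): Δ = -2403. Since Δ is not a rational square, the Galois group is not contained in A_3; it must be the full S_3 (irreducibility of the cubic rules out anything smaller).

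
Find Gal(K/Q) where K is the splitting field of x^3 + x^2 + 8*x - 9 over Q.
Gal(K/Q) = S_3 (symmetric group of order 6)

Compute the discriminant of x^3 + (1)*x^2 + (8)*x + (-9): Δ = -5431. Since Δ is not a rational square, the Galois group is not contained in A_3; it must be the full S_3 (irreducibility of the cubic rules out anything smaller).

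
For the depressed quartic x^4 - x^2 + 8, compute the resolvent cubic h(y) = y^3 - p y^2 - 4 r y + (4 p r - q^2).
h(y) = y^3 + y^2 - 32*y - 32

Identify coefficients: p = -1, q = 0, r = 8.
Plug into h(y) = y^3 - p y^2 - 4 r y + (4 p r - q^2):
  h(y) = y^3 - (-1) y^2 - 4*(8) y + (4*(-1)*(8) - (0)^2)
       = y^3 + (1) y^2 + (-32) y + (-32).
Simplifying: h(y) = y^3 + y^2 - 32*y - 32.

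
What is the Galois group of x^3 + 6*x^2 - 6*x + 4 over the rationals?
Gal(K/Q) = S_3 (symmetric group of order 6)

Compute the discriminant of x^3 + (6)*x^2 + (-6)*x + (4): Δ = -4320. Since Δ is not a rational square, the Galois group is not contained in A_3; it must be the full S_3 (irreducibility of the cubic rules out anything smaller).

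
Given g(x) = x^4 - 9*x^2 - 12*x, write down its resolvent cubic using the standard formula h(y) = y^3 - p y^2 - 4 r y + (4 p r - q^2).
h(y) = y^3 + 9*y^2 - 144

Identify coefficients: p = -9, q = -12, r = 0.
Plug into h(y) = y^3 - p y^2 - 4 r y + (4 p r - q^2):
  h(y) = y^3 - (-9) y^2 - 4*(0) y + (4*(-9)*(0) - (-12)^2)
       = y^3 + (9) y^2 + (0) y + (-144).
Simplifying: h(y) = y^3 + 9*y^2 - 144.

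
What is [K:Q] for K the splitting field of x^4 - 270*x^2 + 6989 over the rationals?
[K:Q] = 4

f factors as (x^2 - 29)(x^2 - 241); the splitting field is K = Q(sqrt(29), sqrt(241)). Since 29, 241, and 6989 are all non-squares in Q, the three subfields Q(sqrt(29)), Q(sqrt(241)), Q(sqrt(6989)) are distinct degree-2 extensions, so [K:Q] = 4 (Klein four Galois group).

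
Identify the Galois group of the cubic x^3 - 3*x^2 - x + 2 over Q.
Gal(K/Q) = S_3 (symmetric group of order 6)

Compute the discriminant of x^3 + (-3)*x^2 + (-1)*x + (2): Δ = 229. Since Δ is not a rational square, the Galois group is not contained in A_3; it must be the full S_3 (irreducibility of the cubic rules out anything smaller).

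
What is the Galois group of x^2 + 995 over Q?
Gal(K/Q) = Z/2Z (cyclic of order 2)

x^2 + 995 is irreducible over Q since -995 is not a rational square. The splitting field Q(sqrt(-995)) has degree 2 over Q, and its unique nontrivial automorphism is sqrt(-995) ↦ -sqrt(-995). Hence Gal(Q(sqrt(-995))/Q) = Z/2Z.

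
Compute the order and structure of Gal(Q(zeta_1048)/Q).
|Gal(Q(zeta_1048)/Q)| = phi(1048) = 520; group ≅ (Z/1048Z)^* ≅ Z/2Z × Z/2Z × Z/130Z

The n-th cyclotomic polynomial Φ_1048(x) is the minimal polynomial of zeta_1048 over Q and has degree phi(1048) = 520. So Q(zeta_1048) is a degree-520 Galois extension with Galois group (Z/1048Z)^*. By CRT, (Z/1048Z)^* ≅ (Z/8Z)^* × (Z/131Z)^*. Each prime-power unit group is (Z/8Z)^* ≅ Z/2Z × Z/2Z; (Z/131Z)^* ≅ Z/130Z. Hence Gal(Q(zeta_1048)/Q) ≅ Z/2Z × Z/2Z × Z/130Z.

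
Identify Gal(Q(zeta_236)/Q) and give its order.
|Gal(Q(zeta_236)/Q)| = phi(236) = 116; group ≅ (Z/236Z)^* ≅ Z/2Z × Z/58Z

The n-th cyclotomic polynomial Φ_236(x) is the minimal polynomial of zeta_236 over Q and has degree phi(236) = 116. So Q(zeta_236) is a degree-116 Galois extension with Galois group (Z/236Z)^*. By CRT, (Z/236Z)^* ≅ (Z/4Z)^* × (Z/59Z)^*. Each prime-power unit group is (Z/4Z)^* ≅ Z/2Z; (Z/59Z)^* ≅ Z/58Z. Hence Gal(Q(zeta_236)/Q) ≅ Z/2Z × Z/58Z.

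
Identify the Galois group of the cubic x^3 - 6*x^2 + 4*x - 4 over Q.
Gal(K/Q) = S_3 (symmetric group of order 6)

Compute the discriminant of x^3 + (-6)*x^2 + (4)*x + (-4): Δ = -1840. Since Δ is not a rational square, the Galois group is not contained in A_3; it must be the full S_3 (irreducibility of the cubic rules out anything smaller).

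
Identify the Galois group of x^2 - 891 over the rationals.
Gal(K/Q) = Z/2Z (cyclic of order 2)

x^2 - 891 is irreducible over Q since 891 is not a rational square. The splitting field Q(sqrt(891)) has degree 2 over Q, and its unique nontrivial automorphism is sqrt(891) ↦ -sqrt(891). Hence Gal(Q(sqrt(891))/Q) = Z/2Z.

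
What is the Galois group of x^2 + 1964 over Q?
Gal(K/Q) = Z/2Z (cyclic of order 2)

x^2 + 1964 is irreducible over Q since -1964 is not a rational square. The splitting field Q(sqrt(-1964)) has degree 2 over Q, and its unique nontrivial automorphism is sqrt(-1964) ↦ -sqrt(-1964). Hence Gal(Q(sqrt(-1964))/Q) = Z/2Z.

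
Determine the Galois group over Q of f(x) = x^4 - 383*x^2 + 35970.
Gal(K/Q) = V_4 (Klein four-group, Z/2Z × Z/2Z)

f factors as (x^2 - 165)(x^2 - 218), so the splitting field is K = Q(sqrt(165), sqrt(218)). The elements 165, 218, 35970 are all non-squares in Q, so sqrt(165) and sqrt(218) generate independent quadratic extensions. Thus [K:Q] = 4 and Gal(K/Q) is generated by the two order-2 automorphisms sqrt(165) ↦ -sqrt(165) and sqrt(218) ↦ -sqrt(218), giving V_4.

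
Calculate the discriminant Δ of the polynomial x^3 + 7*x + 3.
Δ = -1615

For a depressed cubic x^3 + p x + q the discriminant is Δ = -4 p^3 - 27 q^2 = -4*(7)^3 - 27*(3)^2 = -1372 - 243 = -1615.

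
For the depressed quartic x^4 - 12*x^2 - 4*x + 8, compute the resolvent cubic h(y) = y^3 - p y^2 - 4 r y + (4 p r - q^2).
h(y) = y^3 + 12*y^2 - 32*y - 400

Identify coefficients: p = -12, q = -4, r = 8.
Plug into h(y) = y^3 - p y^2 - 4 r y + (4 p r - q^2):
  h(y) = y^3 - (-12) y^2 - 4*(8) y + (4*(-12)*(8) - (-4)^2)
       = y^3 + (12) y^2 + (-32) y + (-400).
Simplifying: h(y) = y^3 + 12*y^2 - 32*y - 400.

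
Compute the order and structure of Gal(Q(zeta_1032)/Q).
|Gal(Q(zeta_1032)/Q)| = phi(1032) = 336; group ≅ (Z/1032Z)^* ≅ Z/2Z × Z/2Z × Z/2Z × Z/42Z

The n-th cyclotomic polynomial Φ_1032(x) is the minimal polynomial of zeta_1032 over Q and has degree phi(1032) = 336. So Q(zeta_1032) is a degree-336 Galois extension with Galois group (Z/1032Z)^*. By CRT, (Z/1032Z)^* ≅ (Z/8Z)^* × (Z/3Z)^* × (Z/43Z)^*. Each prime-power unit group is (Z/8Z)^* ≅ Z/2Z × Z/2Z; (Z/3Z)^* ≅ Z/2Z; (Z/43Z)^* ≅ Z/42Z. Hence Gal(Q(zeta_1032)/Q) ≅ Z/2Z × Z/2Z × Z/2Z × Z/42Z.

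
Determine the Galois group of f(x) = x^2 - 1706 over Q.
Gal(K/Q) = Z/2Z (cyclic of order 2)

x^2 - 1706 is irreducible over Q since 1706 is not a rational square. The splitting field Q(sqrt(1706)) has degree 2 over Q, and its unique nontrivial automorphism is sqrt(1706) ↦ -sqrt(1706). Hence Gal(Q(sqrt(1706))/Q) = Z/2Z.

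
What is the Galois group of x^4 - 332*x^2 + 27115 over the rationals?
Gal(K/Q) = V_4 (Klein four-group, Z/2Z × Z/2Z)

f factors as (x^2 - 187)(x^2 - 145), so the splitting field is K = Q(sqrt(187), sqrt(145)). The elements 187, 145, 27115 are all non-squares in Q, so sqrt(187) and sqrt(145) generate independent quadratic extensions. Thus [K:Q] = 4 and Gal(K/Q) is generated by the two order-2 automorphisms sqrt(187) ↦ -sqrt(187) and sqrt(145) ↦ -sqrt(145), giving V_4.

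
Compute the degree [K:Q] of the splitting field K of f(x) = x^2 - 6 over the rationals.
[K:Q] = 2

The polynomial x^2 - 6 is irreducible over Q since 6 is not a perfect square. Its splitting field is Q(sqrt(6)), which has degree 2 over Q.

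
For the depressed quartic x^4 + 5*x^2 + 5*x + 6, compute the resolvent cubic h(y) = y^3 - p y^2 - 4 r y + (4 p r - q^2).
h(y) = y^3 - 5*y^2 - 24*y + 95

Identify coefficients: p = 5, q = 5, r = 6.
Plug into h(y) = y^3 - p y^2 - 4 r y + (4 p r - q^2):
  h(y) = y^3 - (5) y^2 - 4*(6) y + (4*(5)*(6) - (5)^2)
       = y^3 + (-5) y^2 + (-24) y + (95).
Simplifying: h(y) = y^3 - 5*y^2 - 24*y + 95.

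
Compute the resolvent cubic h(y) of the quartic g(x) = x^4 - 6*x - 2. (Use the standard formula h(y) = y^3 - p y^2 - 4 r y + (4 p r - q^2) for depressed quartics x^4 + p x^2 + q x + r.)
h(y) = y^3 + 8*y - 36

Identify coefficients: p = 0, q = -6, r = -2.
Plug into h(y) = y^3 - p y^2 - 4 r y + (4 p r - q^2):
  h(y) = y^3 - (0) y^2 - 4*(-2) y + (4*(0)*(-2) - (-6)^2)
       = y^3 + (0) y^2 + (8) y + (-36).
Simplifying: h(y) = y^3 + 8*y - 36.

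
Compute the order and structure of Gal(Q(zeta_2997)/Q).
|Gal(Q(zeta_2997)/Q)| = phi(2997) = 1944; group ≅ (Z/2997Z)^* ≅ Z/36Z × Z/54Z

The n-th cyclotomic polynomial Φ_2997(x) is the minimal polynomial of zeta_2997 over Q and has degree phi(2997) = 1944. So Q(zeta_2997) is a degree-1944 Galois extension with Galois group (Z/2997Z)^*. By CRT, (Z/2997Z)^* ≅ (Z/81Z)^* × (Z/37Z)^*. Each prime-power unit group is (Z/81Z)^* ≅ Z/54Z; (Z/37Z)^* ≅ Z/36Z. Hence Gal(Q(zeta_2997)/Q) ≅ Z/36Z × Z/54Z.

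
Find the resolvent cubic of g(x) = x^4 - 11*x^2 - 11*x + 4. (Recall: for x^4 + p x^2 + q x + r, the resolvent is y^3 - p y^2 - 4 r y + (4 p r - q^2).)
h(y) = y^3 + 11*y^2 - 16*y - 297

Identify coefficients: p = -11, q = -11, r = 4.
Plug into h(y) = y^3 - p y^2 - 4 r y + (4 p r - q^2):
  h(y) = y^3 - (-11) y^2 - 4*(4) y + (4*(-11)*(4) - (-11)^2)
       = y^3 + (11) y^2 + (-16) y + (-297).
Simplifying: h(y) = y^3 + 11*y^2 - 16*y - 297.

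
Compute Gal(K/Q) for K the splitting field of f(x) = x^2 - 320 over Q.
Gal(K/Q) = Z/2Z (cyclic of order 2)

x^2 - 320 is irreducible over Q since 320 is not a rational square. The splitting field Q(sqrt(320)) has degree 2 over Q, and its unique nontrivial automorphism is sqrt(320) ↦ -sqrt(320). Hence Gal(Q(sqrt(320))/Q) = Z/2Z.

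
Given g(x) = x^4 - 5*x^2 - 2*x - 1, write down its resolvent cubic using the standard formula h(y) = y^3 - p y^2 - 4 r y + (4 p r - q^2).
h(y) = y^3 + 5*y^2 + 4*y + 16

Identify coefficients: p = -5, q = -2, r = -1.
Plug into h(y) = y^3 - p y^2 - 4 r y + (4 p r - q^2):
  h(y) = y^3 - (-5) y^2 - 4*(-1) y + (4*(-5)*(-1) - (-2)^2)
       = y^3 + (5) y^2 + (4) y + (16).
Simplifying: h(y) = y^3 + 5*y^2 + 4*y + 16.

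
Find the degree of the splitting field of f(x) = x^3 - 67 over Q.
[K:Q] = 6

x^3 - 67 has one real root r = 67^(1/3) and two complex roots r*zeta_3, r*zeta_3^2 where zeta_3 = e^(2*pi*i/3). The splitting field is Q(r, zeta_3). [Q(r):Q] = 3 and [Q(zeta_3):Q] = 2 with gcd = 1, so [Q(r, zeta_3):Q] = 3 * 2 = 6.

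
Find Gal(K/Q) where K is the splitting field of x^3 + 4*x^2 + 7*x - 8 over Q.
Gal(K/Q) = S_3 (symmetric group of order 6)

Compute the discriminant of x^3 + (4)*x^2 + (7)*x + (-8): Δ = -4300. Since Δ is not a rational square, the Galois group is not contained in A_3; it must be the full S_3 (irreducibility of the cubic rules out anything smaller).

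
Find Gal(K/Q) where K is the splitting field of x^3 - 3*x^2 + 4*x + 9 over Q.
Gal(K/Q) = S_3 (symmetric group of order 6)

Compute the discriminant of x^3 + (-3)*x^2 + (4)*x + (9): Δ = -3271. Since Δ is not a rational square, the Galois group is not contained in A_3; it must be the full S_3 (irreducibility of the cubic rules out anything smaller).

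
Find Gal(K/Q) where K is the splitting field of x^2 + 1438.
Gal(K/Q) = Z/2Z (cyclic of order 2)

x^2 + 1438 is irreducible over Q since -1438 is not a rational square. The splitting field Q(sqrt(-1438)) has degree 2 over Q, and its unique nontrivial automorphism is sqrt(-1438) ↦ -sqrt(-1438). Hence Gal(Q(sqrt(-1438))/Q) = Z/2Z.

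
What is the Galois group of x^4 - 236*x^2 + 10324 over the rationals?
Gal(K/Q) = V_4 (Klein four-group, Z/2Z × Z/2Z)

f factors as (x^2 - 178)(x^2 - 58), so the splitting field is K = Q(sqrt(178), sqrt(58)). The elements 178, 58, 10324 are all non-squares in Q, so sqrt(178) and sqrt(58) generate independent quadratic extensions. Thus [K:Q] = 4 and Gal(K/Q) is generated by the two order-2 automorphisms sqrt(178) ↦ -sqrt(178) and sqrt(58) ↦ -sqrt(58), giving V_4.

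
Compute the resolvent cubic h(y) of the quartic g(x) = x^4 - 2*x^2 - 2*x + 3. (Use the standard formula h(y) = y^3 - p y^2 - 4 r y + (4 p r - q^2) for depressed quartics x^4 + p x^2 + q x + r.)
h(y) = y^3 + 2*y^2 - 12*y - 28

Identify coefficients: p = -2, q = -2, r = 3.
Plug into h(y) = y^3 - p y^2 - 4 r y + (4 p r - q^2):
  h(y) = y^3 - (-2) y^2 - 4*(3) y + (4*(-2)*(3) - (-2)^2)
       = y^3 + (2) y^2 + (-12) y + (-28).
Simplifying: h(y) = y^3 + 2*y^2 - 12*y - 28.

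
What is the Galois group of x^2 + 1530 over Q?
Gal(K/Q) = Z/2Z (cyclic of order 2)

x^2 + 1530 is irreducible over Q since -1530 is not a rational square. The splitting field Q(sqrt(-1530)) has degree 2 over Q, and its unique nontrivial automorphism is sqrt(-1530) ↦ -sqrt(-1530). Hence Gal(Q(sqrt(-1530))/Q) = Z/2Z.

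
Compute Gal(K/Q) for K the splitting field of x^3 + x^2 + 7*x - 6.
Gal(K/Q) = S_3 (symmetric group of order 6)

Compute the discriminant of x^3 + (1)*x^2 + (7)*x + (-6): Δ = -3027. Since Δ is not a rational square, the Galois group is not contained in A_3; it must be the full S_3 (irreducibility of the cubic rules out anything smaller).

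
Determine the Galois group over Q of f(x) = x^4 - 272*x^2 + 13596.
Gal(K/Q) = V_4 (Klein four-group, Z/2Z × Z/2Z)

f factors as (x^2 - 66)(x^2 - 206), so the splitting field is K = Q(sqrt(66), sqrt(206)). The elements 66, 206, 13596 are all non-squares in Q, so sqrt(66) and sqrt(206) generate independent quadratic extensions. Thus [K:Q] = 4 and Gal(K/Q) is generated by the two order-2 automorphisms sqrt(66) ↦ -sqrt(66) and sqrt(206) ↦ -sqrt(206), giving V_4.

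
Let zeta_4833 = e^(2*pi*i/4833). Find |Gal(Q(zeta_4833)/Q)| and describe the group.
|Gal(Q(zeta_4833)/Q)| = phi(4833) = 3204; group ≅ (Z/4833Z)^* ≅ Z/18Z × Z/178Z

The n-th cyclotomic polynomial Φ_4833(x) is the minimal polynomial of zeta_4833 over Q and has degree phi(4833) = 3204. So Q(zeta_4833) is a degree-3204 Galois extension with Galois group (Z/4833Z)^*. By CRT, (Z/4833Z)^* ≅ (Z/27Z)^* × (Z/179Z)^*. Each prime-power unit group is (Z/27Z)^* ≅ Z/18Z; (Z/179Z)^* ≅ Z/178Z. Hence Gal(Q(zeta_4833)/Q) ≅ Z/18Z × Z/178Z.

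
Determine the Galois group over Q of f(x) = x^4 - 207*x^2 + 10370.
Gal(K/Q) = V_4 (Klein four-group, Z/2Z × Z/2Z)

f factors as (x^2 - 122)(x^2 - 85), so the splitting field is K = Q(sqrt(122), sqrt(85)). The elements 122, 85, 10370 are all non-squares in Q, so sqrt(122) and sqrt(85) generate independent quadratic extensions. Thus [K:Q] = 4 and Gal(K/Q) is generated by the two order-2 automorphisms sqrt(122) ↦ -sqrt(122) and sqrt(85) ↦ -sqrt(85), giving V_4.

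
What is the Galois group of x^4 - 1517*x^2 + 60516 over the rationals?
Gal(K/Q) = Z/2Z (cyclic of order 2)

f factors as (x^2 - 1476)(x^2 - 41), so the splitting field is K = Q(sqrt(1476), sqrt(41)). The squarefree part of 1476 is 41 and the squarefree part of 41 is also 41, so sqrt(1476) and sqrt(41) are both rational multiples of sqrt(41). Hence Q(sqrt(1476)) = Q(sqrt(41)) = Q(sqrt(41)), and the splitting field collapses to a single degree-2 extension with Galois group Z/2Z.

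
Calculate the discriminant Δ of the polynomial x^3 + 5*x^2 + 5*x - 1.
Δ = 148

For x^3 + a x^2 + b x + c the discriminant is Δ = 18 a b c - 4 a^3 c + a^2 b^2 - 4 b^3 - 27 c^2.
Plug a = 5, b = 5, c = -1:
  18*(5)*(5)*(-1) - 4*(5)^3*(-1) + (5)^2*(5)^2 - 4*(5)^3 - 27*(-1)^2
  = -450 + (500) + 625 + (-500) + (-27)
  = 148.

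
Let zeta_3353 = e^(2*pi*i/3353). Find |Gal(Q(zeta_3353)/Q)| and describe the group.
|Gal(Q(zeta_3353)/Q)| = phi(3353) = 2868; group ≅ (Z/3353Z)^* ≅ Z/6Z × Z/478Z

The n-th cyclotomic polynomial Φ_3353(x) is the minimal polynomial of zeta_3353 over Q and has degree phi(3353) = 2868. So Q(zeta_3353) is a degree-2868 Galois extension with Galois group (Z/3353Z)^*. By CRT, (Z/3353Z)^* ≅ (Z/7Z)^* × (Z/479Z)^*. Each prime-power unit group is (Z/7Z)^* ≅ Z/6Z; (Z/479Z)^* ≅ Z/478Z. Hence Gal(Q(zeta_3353)/Q) ≅ Z/6Z × Z/478Z.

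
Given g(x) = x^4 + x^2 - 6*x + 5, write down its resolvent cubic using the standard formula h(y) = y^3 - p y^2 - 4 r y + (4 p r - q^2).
h(y) = y^3 - y^2 - 20*y - 16

Identify coefficients: p = 1, q = -6, r = 5.
Plug into h(y) = y^3 - p y^2 - 4 r y + (4 p r - q^2):
  h(y) = y^3 - (1) y^2 - 4*(5) y + (4*(1)*(5) - (-6)^2)
       = y^3 + (-1) y^2 + (-20) y + (-16).
Simplifying: h(y) = y^3 - y^2 - 20*y - 16.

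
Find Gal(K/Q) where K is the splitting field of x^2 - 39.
Gal(K/Q) = Z/2Z (cyclic of order 2)

x^2 - 39 is irreducible over Q since 39 is not a rational square. The splitting field Q(sqrt(39)) has degree 2 over Q, and its unique nontrivial automorphism is sqrt(39) ↦ -sqrt(39). Hence Gal(Q(sqrt(39))/Q) = Z/2Z.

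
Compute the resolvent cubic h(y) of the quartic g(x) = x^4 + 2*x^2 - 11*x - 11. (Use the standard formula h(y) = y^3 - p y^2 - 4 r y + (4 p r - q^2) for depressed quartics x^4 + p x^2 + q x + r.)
h(y) = y^3 - 2*y^2 + 44*y - 209

Identify coefficients: p = 2, q = -11, r = -11.
Plug into h(y) = y^3 - p y^2 - 4 r y + (4 p r - q^2):
  h(y) = y^3 - (2) y^2 - 4*(-11) y + (4*(2)*(-11) - (-11)^2)
       = y^3 + (-2) y^2 + (44) y + (-209).
Simplifying: h(y) = y^3 - 2*y^2 + 44*y - 209.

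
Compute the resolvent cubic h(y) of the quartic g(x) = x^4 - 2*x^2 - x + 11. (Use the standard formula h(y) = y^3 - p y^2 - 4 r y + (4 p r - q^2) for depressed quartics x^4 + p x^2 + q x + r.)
h(y) = y^3 + 2*y^2 - 44*y - 89

Identify coefficients: p = -2, q = -1, r = 11.
Plug into h(y) = y^3 - p y^2 - 4 r y + (4 p r - q^2):
  h(y) = y^3 - (-2) y^2 - 4*(11) y + (4*(-2)*(11) - (-1)^2)
       = y^3 + (2) y^2 + (-44) y + (-89).
Simplifying: h(y) = y^3 + 2*y^2 - 44*y - 89.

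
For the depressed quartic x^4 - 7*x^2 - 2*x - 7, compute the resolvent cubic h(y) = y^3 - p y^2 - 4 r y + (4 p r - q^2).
h(y) = y^3 + 7*y^2 + 28*y + 192

Identify coefficients: p = -7, q = -2, r = -7.
Plug into h(y) = y^3 - p y^2 - 4 r y + (4 p r - q^2):
  h(y) = y^3 - (-7) y^2 - 4*(-7) y + (4*(-7)*(-7) - (-2)^2)
       = y^3 + (7) y^2 + (28) y + (192).
Simplifying: h(y) = y^3 + 7*y^2 + 28*y + 192.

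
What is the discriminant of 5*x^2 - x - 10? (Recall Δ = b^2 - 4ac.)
Δ = 201

For a quadratic a x^2 + b x + c the discriminant is Δ = b^2 - 4ac = (-1)^2 - 4*(5)*(-10) = 1 - (-200) = 201.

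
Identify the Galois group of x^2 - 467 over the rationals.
Gal(K/Q) = Z/2Z (cyclic of order 2)

x^2 - 467 is irreducible over Q since 467 is not a rational square. The splitting field Q(sqrt(467)) has degree 2 over Q, and its unique nontrivial automorphism is sqrt(467) ↦ -sqrt(467). Hence Gal(Q(sqrt(467))/Q) = Z/2Z.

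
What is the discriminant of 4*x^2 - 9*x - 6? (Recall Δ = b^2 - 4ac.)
Δ = 177

For a quadratic a x^2 + b x + c the discriminant is Δ = b^2 - 4ac = (-9)^2 - 4*(4)*(-6) = 81 - (-96) = 177.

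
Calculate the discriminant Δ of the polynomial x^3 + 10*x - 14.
Δ = -9292

For a depressed cubic x^3 + p x + q the discriminant is Δ = -4 p^3 - 27 q^2 = -4*(10)^3 - 27*(-14)^2 = -4000 - 5292 = -9292.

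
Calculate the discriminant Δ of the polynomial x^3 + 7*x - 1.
Δ = -1399

For a depressed cubic x^3 + p x + q the discriminant is Δ = -4 p^3 - 27 q^2 = -4*(7)^3 - 27*(-1)^2 = -1372 - 27 = -1399.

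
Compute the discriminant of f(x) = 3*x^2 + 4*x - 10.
Δ = 136

For a quadratic a x^2 + b x + c the discriminant is Δ = b^2 - 4ac = (4)^2 - 4*(3)*(-10) = 16 - (-120) = 136.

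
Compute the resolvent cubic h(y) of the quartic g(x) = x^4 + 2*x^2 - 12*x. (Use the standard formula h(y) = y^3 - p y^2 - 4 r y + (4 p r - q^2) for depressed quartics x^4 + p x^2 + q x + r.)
h(y) = y^3 - 2*y^2 - 144

Identify coefficients: p = 2, q = -12, r = 0.
Plug into h(y) = y^3 - p y^2 - 4 r y + (4 p r - q^2):
  h(y) = y^3 - (2) y^2 - 4*(0) y + (4*(2)*(0) - (-12)^2)
       = y^3 + (-2) y^2 + (0) y + (-144).
Simplifying: h(y) = y^3 - 2*y^2 - 144.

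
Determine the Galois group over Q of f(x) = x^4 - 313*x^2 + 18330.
Gal(K/Q) = V_4 (Klein four-group, Z/2Z × Z/2Z)

f factors as (x^2 - 78)(x^2 - 235), so the splitting field is K = Q(sqrt(78), sqrt(235)). The elements 78, 235, 18330 are all non-squares in Q, so sqrt(78) and sqrt(235) generate independent quadratic extensions. Thus [K:Q] = 4 and Gal(K/Q) is generated by the two order-2 automorphisms sqrt(78) ↦ -sqrt(78) and sqrt(235) ↦ -sqrt(235), giving V_4.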